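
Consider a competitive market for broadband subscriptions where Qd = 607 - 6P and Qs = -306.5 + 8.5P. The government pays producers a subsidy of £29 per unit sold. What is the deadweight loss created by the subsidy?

Deadweight loss = £1479

Pre-subsidy: 607 - 6P = -306.5 + 8.5P gives P* = 63, Q* = 229.
With the subsidy, sellers receive Ps = Pb + 29 for each unit, where Pb is the price buyers pay.
Supply in terms of Pb becomes Qs = -306.5 + 8.5(Pb + 29) = -60 + 8.5Pb. Setting this equal to demand: 607 - 6Pb = -60 + 8.5Pb, so Pb = 46.
Sellers receive Ps = 46 + 29 = 75; Q' = 607 − 6·46 = 331.
The subsidy expands output by 331 − 229 = 102 past the efficient level; on those units the gap between marginal cost and willingness to pay runs from 0 up to 29.
DWL = ½ × 29 × 102 = 1479.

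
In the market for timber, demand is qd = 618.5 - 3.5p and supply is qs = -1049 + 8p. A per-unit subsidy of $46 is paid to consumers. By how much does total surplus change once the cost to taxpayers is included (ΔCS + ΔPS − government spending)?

Net change in total surplus = -$2576

Pre-subsidy: 618.5 - 3.5p = -1049 + 8p gives p* = 145, q* = 111.
With the rebate, buyers effectively pay pb = ps − 46, where ps is the price sellers receive.
Demand in terms of ps becomes qd = 618.5 − 3.5(ps − 46) = 779.5 - 3.5ps. Setting this equal to supply: 779.5 - 3.5ps = -1049 + 8ps, so ps = 159.
Buyers pay pb = 159 − 46 = 113; q' = -1049 + 8·159 = 223.
ΔCS = ½(111 + 223)(145 − 113) = 5344; ΔPS = ½(111 + 223)(159 − 145) = 2338.
Government spending = 46 × 223 = 10258.
Net change = 5344 + 2338 − 10258 = -2576. The loss equals the DWL triangle ½·46·112.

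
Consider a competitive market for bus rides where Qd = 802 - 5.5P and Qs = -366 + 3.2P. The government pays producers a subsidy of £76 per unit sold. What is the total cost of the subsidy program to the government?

Government cost = 1437160/87

Pre-subsidy: 802 - 5.5P = -366 + 3.2P gives P* = 11680/87, Q* = 5534/87.
With the subsidy, sellers receive Ps = Pb + 76 for each unit, where Pb is the price buyers pay.
Supply in terms of Pb becomes Qs = -366 + 3.2(Pb + 76) = -122.8 + 3.2Pb. Setting this equal to demand: 802 - 5.5Pb = -122.8 + 3.2Pb, so Pb = 9248/87.
Sellers receive Ps = 9248/87 + 76 = 15860/87; Q' = 802 − 5.5·(9248/87) = 18910/87.
Government outlay = subsidy × quantity = 76 × 18910/87 = 1437160/87.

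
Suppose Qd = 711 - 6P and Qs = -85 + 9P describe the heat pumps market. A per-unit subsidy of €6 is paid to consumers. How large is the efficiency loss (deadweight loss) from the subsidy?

Deadweight loss = €64.8

Pre-subsidy: 711 - 6P = -85 + 9P gives P* = 796/15, Q* = 392.6.
With the rebate, buyers effectively pay Pb = Ps − 6, where Ps is the price sellers receive.
Demand in terms of Ps becomes Qd = 711 − 6(Ps − 6) = 747 - 6Ps. Setting this equal to supply: 747 - 6Ps = -85 + 9Ps, so Ps = 832/15.
Buyers pay Pb = 832/15 − 6 = 742/15; Q' = -85 + 9·(832/15) = 414.2.
The subsidy expands output by 414.2 − 392.6 = 21.6 past the efficient level; on those units the gap between marginal cost and willingness to pay runs from 0 up to 6.
DWL = ½ × 6 × 21.6 = 64.8.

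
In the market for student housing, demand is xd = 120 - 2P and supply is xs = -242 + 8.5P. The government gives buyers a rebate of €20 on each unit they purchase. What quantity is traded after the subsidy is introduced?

x' = 584/7

Pre-subsidy: 120 - 2P = -242 + 8.5P gives P* = 724/21, x* = 1072/21.
With the rebate, buyers effectively pay Pb = Ps − 20, where Ps is the price sellers receive.
Demand in terms of Ps becomes xd = 120 − 2(Ps − 20) = 160 - 2Ps. Setting this equal to supply: 160 - 2Ps = -242 + 8.5Ps, so Ps = 268/7.
Buyers pay Pb = 268/7 − 20 = 128/7; x' = -242 + 8.5·(268/7) = 584/7.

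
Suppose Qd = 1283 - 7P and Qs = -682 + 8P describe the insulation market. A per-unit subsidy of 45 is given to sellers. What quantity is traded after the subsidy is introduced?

Q' = 534

Pre-subsidy: 1283 - 7P = -682 + 8P gives P* = 131, Q* = 366.
With the subsidy, sellers receive Ps = Pb + 45 for each unit, where Pb is the price buyers pay.
Supply in terms of Pb becomes Qs = -682 + 8(Pb + 45) = -322 + 8Pb. Setting this equal to demand: 1283 - 7Pb = -322 + 8Pb, so Pb = 107.
Sellers receive Ps = 107 + 45 = 152; Q' = 1283 − 7·107 = 534.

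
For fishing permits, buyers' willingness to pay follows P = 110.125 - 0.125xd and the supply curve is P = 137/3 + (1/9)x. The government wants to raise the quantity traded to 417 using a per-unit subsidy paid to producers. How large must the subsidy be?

Required subsidy s = 34 per unit

At x = 417, from the demand curve buyers pay Pb = 110.125 − 0.125·417 = 58; from the supply curve sellers need Ps = 137/3 + (1/9)·417 = 92.
The subsidy must fill the gap: s = Ps − Pb = 92 − 58 = 34.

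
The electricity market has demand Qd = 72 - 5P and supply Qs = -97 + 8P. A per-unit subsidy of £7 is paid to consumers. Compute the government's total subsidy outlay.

Government cost = 2597/13

Pre-subsidy: 72 - 5P = -97 + 8P gives P* = 13, Q* = 7.
With the rebate, buyers effectively pay Pb = Ps − 7, where Ps is the price sellers receive.
Demand in terms of Ps becomes Qd = 72 − 5(Ps − 7) = 107 - 5Ps. Setting this equal to supply: 107 - 5Ps = -97 + 8Ps, so Ps = 204/13.
Buyers pay Pb = 204/13 − 7 = 113/13; Q' = -97 + 8·(204/13) = 371/13.
Government outlay = subsidy × quantity = 7 × 371/13 = 2597/13.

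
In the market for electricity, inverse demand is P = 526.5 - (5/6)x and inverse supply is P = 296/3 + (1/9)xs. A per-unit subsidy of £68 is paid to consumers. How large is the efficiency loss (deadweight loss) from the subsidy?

Pre-subsidy: 526.5 - (5/6)x = 296/3 + (1/9)x gives x* = 453 and P* = 149.
With the rebate, buyers effectively pay Pb = Ps − 68, where Ps is the price sellers receive.
On the curves, Pb = 526.5 - (5/6)x and Ps = 296/3 + (1/9)x; the wedge Ps − Pb = 68 gives 296/3 + (1/9)x − (526.5 - (5/6)x) = 68, so x' = 525.
Then Pb = 526.5 − (5/6)·525 = 89 and Ps = 296/3 + (1/9)·525 = 157.
The subsidy expands output by 525 − 453 = 72 past the efficient level; on those units the gap between marginal cost and willingness to pay runs from 0 up to 68.
DWL = ½ × 68 × 72 = 2448.

Deadweight loss = £2448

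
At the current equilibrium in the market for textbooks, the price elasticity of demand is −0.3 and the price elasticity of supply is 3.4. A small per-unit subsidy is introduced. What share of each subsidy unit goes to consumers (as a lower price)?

Consumer share = 34/37

For a small subsidy around the equilibrium, the benefit split depends on the relative slopes, which at a point are proportional to the elasticities.
Buyer share = εs/(εs + |εd|) = 3.4/(3.4 + 0.3) = 34/37; seller share = |εd|/(εs + |εd|) = 3/37.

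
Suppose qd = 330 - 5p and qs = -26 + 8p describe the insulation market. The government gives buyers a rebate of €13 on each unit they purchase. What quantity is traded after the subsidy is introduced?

q' = 3030/13

Pre-subsidy: 330 - 5p = -26 + 8p gives p* = 356/13, q* = 2510/13.
With the rebate, buyers effectively pay pb = ps − 13, where ps is the price sellers receive.
Demand in terms of ps becomes qd = 330 − 5(ps − 13) = 395 - 5ps. Setting this equal to supply: 395 - 5ps = -26 + 8ps, so ps = 421/13.
Buyers pay pb = 421/13 − 13 = 252/13; q' = -26 + 8·(421/13) = 3030/13.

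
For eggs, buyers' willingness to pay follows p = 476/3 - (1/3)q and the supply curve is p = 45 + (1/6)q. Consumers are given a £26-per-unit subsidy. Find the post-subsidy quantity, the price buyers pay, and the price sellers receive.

q' = 838/3; buyers pay 590/9; sellers receive 824/9

Pre-subsidy: 476/3 - (1/3)q = 45 + (1/6)q gives q* = 682/3 and p* = 746/9.
With the rebate, buyers effectively pay pb = ps − 26, where ps is the price sellers receive.
On the curves, pb = 476/3 - (1/3)q and ps = 45 + (1/6)q; the wedge ps − pb = 26 gives 45 + (1/6)q − (476/3 - (1/3)q) = 26, so q' = 838/3.
Then pb = 476/3 − (1/3)·(838/3) = 590/9 and ps = 45 + (1/6)·(838/3) = 824/9.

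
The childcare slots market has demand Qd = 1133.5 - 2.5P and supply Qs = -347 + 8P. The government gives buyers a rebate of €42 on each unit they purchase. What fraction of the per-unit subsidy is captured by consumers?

Pre-subsidy: 1133.5 - 2.5P = -347 + 8P gives P* = 141, Q* = 781.
With the rebate, buyers effectively pay Pb = Ps − 42, where Ps is the price sellers receive.
Demand in terms of Ps becomes Qd = 1133.5 − 2.5(Ps − 42) = 1238.5 - 2.5Ps. Setting this equal to supply: 1238.5 - 2.5Ps = -347 + 8Ps, so Ps = 151.
Buyers pay Pb = 151 − 42 = 109; Q' = -347 + 8·151 = 861.
Buyers' price falls by P* − Pb = 141 − 109 = 32; sellers' price rises by Ps − P* = 151 − 141 = 10.
So consumers capture 32/42 = 16/21 of each unit of subsidy.

Consumer share = 16/21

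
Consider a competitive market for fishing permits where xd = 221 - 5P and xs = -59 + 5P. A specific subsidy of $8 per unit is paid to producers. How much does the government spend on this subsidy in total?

Pre-subsidy: 221 - 5P = -59 + 5P gives P* = 28, x* = 81.
With the subsidy, sellers receive Ps = Pb + 8 for each unit, where Pb is the price buyers pay.
Supply in terms of Pb becomes xs = -59 + 5(Pb + 8) = -19 + 5Pb. Setting this equal to demand: 221 - 5Pb = -19 + 5Pb, so Pb = 24.
Sellers receive Ps = 24 + 8 = 32; x' = 221 − 5·24 = 101.
Government outlay = subsidy × quantity = 8 × 101 = 808.

Government cost = $808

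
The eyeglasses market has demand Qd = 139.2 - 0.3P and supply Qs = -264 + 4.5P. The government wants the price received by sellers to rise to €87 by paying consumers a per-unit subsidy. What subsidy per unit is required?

At a seller price of 87, quantity supplied is -264 + 4.5·87 = 127.5.
Buyers absorb 127.5 only when they pay Pb with 139.2 − 0.3·Pb = 127.5, i.e. Pb = 39.
s = Ps − Pb = 87 − 39 = 48.

Required subsidy s = €48 per unit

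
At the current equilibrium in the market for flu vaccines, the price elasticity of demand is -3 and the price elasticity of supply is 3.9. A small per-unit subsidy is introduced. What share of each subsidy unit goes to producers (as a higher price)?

Producer share = 10/23

For a small subsidy around the equilibrium, the benefit split depends on the relative slopes, which at a point are proportional to the elasticities.
Buyer share = εs/(εs + |εd|) = 3.9/(3.9 + 3) = 13/23; seller share = |εd|/(εs + |εd|) = 10/23.
So producers capture 10/23 of the subsidy.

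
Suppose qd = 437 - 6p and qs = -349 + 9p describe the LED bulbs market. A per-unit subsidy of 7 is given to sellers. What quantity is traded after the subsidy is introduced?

Pre-subsidy: 437 - 6p = -349 + 9p gives p* = 52.4, q* = 122.6.
With the subsidy, sellers receive ps = pb + 7 for each unit, where pb is the price buyers pay.
Supply in terms of pb becomes qs = -349 + 9(pb + 7) = -286 + 9pb. Setting this equal to demand: 437 - 6pb = -286 + 9pb, so pb = 48.2.
Sellers receive ps = 48.2 + 7 = 55.2; q' = 437 − 6·48.2 = 147.8.

q' = 147.8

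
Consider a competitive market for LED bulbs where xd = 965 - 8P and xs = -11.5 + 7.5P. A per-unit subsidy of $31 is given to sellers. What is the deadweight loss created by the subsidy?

Pre-subsidy: 965 - 8P = -11.5 + 7.5P gives P* = 63, x* = 461.
With the subsidy, sellers receive Ps = Pb + 31 for each unit, where Pb is the price buyers pay.
Supply in terms of Pb becomes xs = -11.5 + 7.5(Pb + 31) = 221 + 7.5Pb. Setting this equal to demand: 965 - 8Pb = 221 + 7.5Pb, so Pb = 48.
Sellers receive Ps = 48 + 31 = 79; x' = 965 − 8·48 = 581.
The subsidy expands output by 581 − 461 = 120 past the efficient level; on those units the gap between marginal cost and willingness to pay runs from 0 up to 31.
DWL = ½ × 31 × 120 = 1860.

Deadweight loss = $1860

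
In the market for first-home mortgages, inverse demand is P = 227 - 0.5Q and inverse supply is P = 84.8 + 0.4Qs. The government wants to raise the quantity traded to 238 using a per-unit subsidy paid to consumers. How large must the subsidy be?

At Q = 238, from the demand curve buyers pay Pb = 227 − 0.5·238 = 108; from the supply curve sellers need Ps = 84.8 + 0.4·238 = 180.
The subsidy must fill the gap: s = Ps − Pb = 180 − 108 = 72.

Required subsidy s = 72 per unit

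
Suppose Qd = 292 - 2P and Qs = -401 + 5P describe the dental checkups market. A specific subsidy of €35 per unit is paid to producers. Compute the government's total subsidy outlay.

Pre-subsidy: 292 - 2P = -401 + 5P gives P* = 99, Q* = 94.
With the subsidy, sellers receive Ps = Pb + 35 for each unit, where Pb is the price buyers pay.
Supply in terms of Pb becomes Qs = -401 + 5(Pb + 35) = -226 + 5Pb. Setting this equal to demand: 292 - 2Pb = -226 + 5Pb, so Pb = 74.
Sellers receive Ps = 74 + 35 = 109; Q' = 292 − 2·74 = 144.
Government outlay = subsidy × quantity = 35 × 144 = 5040.

Government cost = €5040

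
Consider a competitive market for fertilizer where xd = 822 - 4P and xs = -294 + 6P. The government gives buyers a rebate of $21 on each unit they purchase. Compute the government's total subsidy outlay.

Pre-subsidy: 822 - 4P = -294 + 6P gives P* = 111.6, x* = 375.6.
With the rebate, buyers effectively pay Pb = Ps − 21, where Ps is the price sellers receive.
Demand in terms of Ps becomes xd = 822 − 4(Ps − 21) = 906 - 4Ps. Setting this equal to supply: 906 - 4Ps = -294 + 6Ps, so Ps = 120.
Buyers pay Pb = 120 − 21 = 99; x' = -294 + 6·120 = 426.
Government outlay = subsidy × quantity = 21 × 426 = 8946.

Government cost = $8946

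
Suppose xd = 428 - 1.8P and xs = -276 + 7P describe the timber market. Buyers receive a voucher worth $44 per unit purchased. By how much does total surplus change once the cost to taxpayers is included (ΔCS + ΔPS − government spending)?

Pre-subsidy: 428 - 1.8P = -276 + 7P gives P* = 80, x* = 284.
With the rebate, buyers effectively pay Pb = Ps − 44, where Ps is the price sellers receive.
Demand in terms of Ps becomes xd = 428 − 1.8(Ps − 44) = 507.2 - 1.8Ps. Setting this equal to supply: 507.2 - 1.8Ps = -276 + 7Ps, so Ps = 89.
Buyers pay Pb = 89 − 44 = 45; x' = -276 + 7·89 = 347.
ΔCS = ½(284 + 347)(80 − 45) = 11042.5; ΔPS = ½(284 + 347)(89 − 80) = 2839.5.
Government spending = 44 × 347 = 15268.
Net change = 11042.5 + 2839.5 − 15268 = -1386. The loss equals the DWL triangle ½·44·63.

Net change in total surplus = -$1386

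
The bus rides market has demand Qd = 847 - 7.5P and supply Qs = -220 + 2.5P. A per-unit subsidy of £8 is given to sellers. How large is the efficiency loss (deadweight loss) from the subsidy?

Pre-subsidy: 847 - 7.5P = -220 + 2.5P gives P* = 106.7, Q* = 46.75.
With the subsidy, sellers receive Ps = Pb + 8 for each unit, where Pb is the price buyers pay.
Supply in terms of Pb becomes Qs = -220 + 2.5(Pb + 8) = -200 + 2.5Pb. Setting this equal to demand: 847 - 7.5Pb = -200 + 2.5Pb, so Pb = 104.7.
Sellers receive Ps = 104.7 + 8 = 112.7; Q' = 847 − 7.5·104.7 = 61.75.
The subsidy expands output by 61.75 − 46.75 = 15 past the efficient level; on those units the gap between marginal cost and willingness to pay runs from 0 up to 8.
DWL = ½ × 8 × 15 = 60.

Deadweight loss = £60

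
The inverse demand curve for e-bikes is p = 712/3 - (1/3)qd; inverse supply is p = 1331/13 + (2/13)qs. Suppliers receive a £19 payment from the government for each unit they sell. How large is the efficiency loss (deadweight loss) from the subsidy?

Pre-subsidy: 712/3 - (1/3)q = 1331/13 + (2/13)q gives q* = 277 and p* = 145.
With the subsidy, sellers receive ps = pb + 19 for each unit, where pb is the price buyers pay.
On the curves, pb = 712/3 - (1/3)q and ps = 1331/13 + (2/13)q; the wedge ps − pb = 19 gives 1331/13 + (2/13)q − (712/3 - (1/3)q) = 19, so q' = 316.
Then pb = 712/3 − (1/3)·316 = 132 and ps = 1331/13 + (2/13)·316 = 151.
The subsidy expands output by 316 − 277 = 39 past the efficient level; on those units the gap between marginal cost and willingness to pay runs from 0 up to 19.
DWL = ½ × 19 × 39 = 370.5.

Deadweight loss = £370.5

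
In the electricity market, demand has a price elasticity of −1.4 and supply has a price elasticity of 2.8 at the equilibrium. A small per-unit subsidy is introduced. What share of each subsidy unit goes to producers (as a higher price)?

Producer share = 1/3

For a small subsidy around the equilibrium, the benefit split depends on the relative slopes, which at a point are proportional to the elasticities.
Buyer share = εs/(εs + |εd|) = 2.8/(2.8 + 1.4) = 2/3; seller share = |εd|/(εs + |εd|) = 1/3.
So producers capture 1/3 of the subsidy.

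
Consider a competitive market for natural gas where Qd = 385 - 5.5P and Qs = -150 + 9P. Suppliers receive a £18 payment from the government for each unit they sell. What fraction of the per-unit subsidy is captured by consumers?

Pre-subsidy: 385 - 5.5P = -150 + 9P gives P* = 1070/29, Q* = 5280/29.
With the subsidy, sellers receive Ps = Pb + 18 for each unit, where Pb is the price buyers pay.
Supply in terms of Pb becomes Qs = -150 + 9(Pb + 18) = 12 + 9Pb. Setting this equal to demand: 385 - 5.5Pb = 12 + 9Pb, so Pb = 746/29.
Sellers receive Ps = 746/29 + 18 = 1268/29; Q' = 385 − 5.5·(746/29) = 7062/29.
Buyers' price falls by P* − Pb = 1070/29 − 746/29 = 324/29; sellers' price rises by Ps − P* = 1268/29 − 1070/29 = 198/29.
So consumers capture (324/29)/18 = 18/29 of each unit of subsidy.

Consumer share = 18/29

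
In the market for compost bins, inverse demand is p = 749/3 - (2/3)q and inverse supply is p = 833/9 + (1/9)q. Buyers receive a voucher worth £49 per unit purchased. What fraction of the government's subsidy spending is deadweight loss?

Pre-subsidy: 749/3 - (2/3)q = 833/9 + (1/9)q gives q* = 202 and p* = 115.
With the rebate, buyers effectively pay pb = ps − 49, where ps is the price sellers receive.
On the curves, pb = 749/3 - (2/3)q and ps = 833/9 + (1/9)q; the wedge ps − pb = 49 gives 833/9 + (1/9)q − (749/3 - (2/3)q) = 49, so q' = 265.
Then pb = 749/3 − (2/3)·265 = 73 and ps = 833/9 + (1/9)·265 = 122.
ΔCS = ½(202 + 265)(115 − 73) = 9807; ΔPS = ½(202 + 265)(122 − 115) = 1634.5.
Government spending = 49 × 265 = 12985.
DWL = ½ × 49 × (265 − 202) = 1543.5; fraction = 1543.5 / 12985 = 63/530.

DWL / government spending = 63/530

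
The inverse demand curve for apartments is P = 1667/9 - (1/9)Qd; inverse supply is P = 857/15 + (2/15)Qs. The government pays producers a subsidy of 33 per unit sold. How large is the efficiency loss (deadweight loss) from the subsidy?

Deadweight loss = 2227.5

Pre-subsidy: 1667/9 - (1/9)Q = 857/15 + (2/15)Q gives Q* = 524 and P* = 127.
With the subsidy, sellers receive Ps = Pb + 33 for each unit, where Pb is the price buyers pay.
On the curves, Pb = 1667/9 - (1/9)Q and Ps = 857/15 + (2/15)Q; the wedge Ps − Pb = 33 gives 857/15 + (2/15)Q − (1667/9 - (1/9)Q) = 33, so Q' = 659.
Then Pb = 1667/9 − (1/9)·659 = 112 and Ps = 857/15 + (2/15)·659 = 145.
The subsidy expands output by 659 − 524 = 135 past the efficient level; on those units the gap between marginal cost and willingness to pay runs from 0 up to 33.
DWL = ½ × 33 × 135 = 2227.5.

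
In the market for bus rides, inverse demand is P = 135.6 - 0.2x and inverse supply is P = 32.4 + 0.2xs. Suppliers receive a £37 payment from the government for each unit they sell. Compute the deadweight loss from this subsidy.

Deadweight loss = £1711.25

Pre-subsidy: 135.6 - 0.2x = 32.4 + 0.2x gives x* = 258 and P* = 84.
With the subsidy, sellers receive Ps = Pb + 37 for each unit, where Pb is the price buyers pay.
On the curves, Pb = 135.6 - 0.2x and Ps = 32.4 + 0.2x; the wedge Ps − Pb = 37 gives 32.4 + 0.2x − (135.6 - 0.2x) = 37, so x' = 350.5.
Then Pb = 135.6 − 0.2·350.5 = 65.5 and Ps = 32.4 + 0.2·350.5 = 102.5.
The subsidy expands output by 350.5 − 258 = 92.5 past the efficient level; on those units the gap between marginal cost and willingness to pay runs from 0 up to 37.
DWL = ½ × 37 × 92.5 = 1711.25.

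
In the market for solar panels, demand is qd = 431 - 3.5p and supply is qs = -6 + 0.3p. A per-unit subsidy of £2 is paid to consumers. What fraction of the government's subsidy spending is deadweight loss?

Pre-subsidy: 431 - 3.5p = -6 + 0.3p gives p* = 115, q* = 28.5.
With the rebate, buyers effectively pay pb = ps − 2, where ps is the price sellers receive.
Demand in terms of ps becomes qd = 431 − 3.5(ps − 2) = 438 - 3.5ps. Setting this equal to supply: 438 - 3.5ps = -6 + 0.3ps, so ps = 2220/19.
Buyers pay pb = 2220/19 − 2 = 2182/19; q' = -6 + 0.3·(2220/19) = 552/19.
ΔCS = ½(28.5 + 552/19)(115 − 2182/19) = 6561/1444; ΔPS = ½(28.5 + 552/19)(2220/19 − 115) = 76545/1444.
Government spending = 2 × 552/19 = 1104/19.
DWL = ½ × 2 × (552/19 − 28.5) = 21/38; fraction = (21/38) / (1104/19) = 7/736.

DWL / government spending = 7/736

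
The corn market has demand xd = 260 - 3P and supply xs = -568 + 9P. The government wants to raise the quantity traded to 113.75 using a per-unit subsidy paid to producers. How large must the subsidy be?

At x = 113.75, invert demand for the buyer price: Pb = (260 − 113.75)/3 = 48.75; invert supply for the seller price: Ps = (113.75 − (-568))/9 = 75.75.
The subsidy must fill the gap: s = Ps − Pb = 75.75 − 48.75 = 27.

Required subsidy s = 27 per unit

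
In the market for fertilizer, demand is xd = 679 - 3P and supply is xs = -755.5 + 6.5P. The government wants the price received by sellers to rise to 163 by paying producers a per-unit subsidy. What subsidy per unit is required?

Required subsidy s = 38 per unit

At a seller price of 163, quantity supplied is -755.5 + 6.5·163 = 304.
Buyers absorb 304 only when they pay Pb with 679 − 3·Pb = 304, i.e. Pb = 125.
s = Ps − Pb = 163 − 125 = 38.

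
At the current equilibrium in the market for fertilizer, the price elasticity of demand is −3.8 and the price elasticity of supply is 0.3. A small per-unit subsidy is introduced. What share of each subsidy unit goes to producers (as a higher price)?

Producer share = 38/41

For a small subsidy around the equilibrium, the benefit split depends on the relative slopes, which at a point are proportional to the elasticities.
Buyer share = εs/(εs + |εd|) = 0.3/(0.3 + 3.8) = 3/41; seller share = |εd|/(εs + |εd|) = 38/41.
So producers capture 38/41 of the subsidy.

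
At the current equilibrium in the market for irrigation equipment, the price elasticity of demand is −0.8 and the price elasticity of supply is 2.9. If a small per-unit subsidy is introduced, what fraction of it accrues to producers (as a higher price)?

For a small subsidy around the equilibrium, the benefit split depends on the relative slopes, which at a point are proportional to the elasticities.
Buyer share = εs/(εs + |εd|) = 2.9/(2.9 + 0.8) = 29/37; seller share = |εd|/(εs + |εd|) = 8/37.
So producers capture 8/37 of the subsidy.

Producer share = 8/37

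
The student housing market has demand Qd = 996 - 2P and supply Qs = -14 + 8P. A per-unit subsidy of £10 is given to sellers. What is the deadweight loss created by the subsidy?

Pre-subsidy: 996 - 2P = -14 + 8P gives P* = 101, Q* = 794.
With the subsidy, sellers receive Ps = Pb + 10 for each unit, where Pb is the price buyers pay.
Supply in terms of Pb becomes Qs = -14 + 8(Pb + 10) = 66 + 8Pb. Setting this equal to demand: 996 - 2Pb = 66 + 8Pb, so Pb = 93.
Sellers receive Ps = 93 + 10 = 103; Q' = 996 − 2·93 = 810.
The subsidy expands output by 810 − 794 = 16 past the efficient level; on those units the gap between marginal cost and willingness to pay runs from 0 up to 10.
DWL = ½ × 10 × 16 = 80.

Deadweight loss = £80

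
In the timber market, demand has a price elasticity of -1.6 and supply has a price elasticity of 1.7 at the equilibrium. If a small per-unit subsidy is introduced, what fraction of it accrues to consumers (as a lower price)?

Consumer share = 17/33

For a small subsidy around the equilibrium, the benefit split depends on the relative slopes, which at a point are proportional to the elasticities.
Buyer share = εs/(εs + |εd|) = 1.7/(1.7 + 1.6) = 17/33; seller share = |εd|/(εs + |εd|) = 16/33.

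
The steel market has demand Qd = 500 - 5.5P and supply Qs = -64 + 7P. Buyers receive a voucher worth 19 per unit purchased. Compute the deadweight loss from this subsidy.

Deadweight loss = 555.94

Pre-subsidy: 500 - 5.5P = -64 + 7P gives P* = 45.12, Q* = 251.84.
With the rebate, buyers effectively pay Pb = Ps − 19, where Ps is the price sellers receive.
Demand in terms of Ps becomes Qd = 500 − 5.5(Ps − 19) = 604.5 - 5.5Ps. Setting this equal to supply: 604.5 - 5.5Ps = -64 + 7Ps, so Ps = 53.48.
Buyers pay Pb = 53.48 − 19 = 34.48; Q' = -64 + 7·53.48 = 310.36.
The subsidy expands output by 310.36 − 251.84 = 58.52 past the efficient level; on those units the gap between marginal cost and willingness to pay runs from 0 up to 19.
DWL = ½ × 19 × 58.52 = 555.94.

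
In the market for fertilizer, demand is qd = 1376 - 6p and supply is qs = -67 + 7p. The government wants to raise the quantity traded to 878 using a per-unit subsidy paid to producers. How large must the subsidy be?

At q = 878, invert demand for the buyer price: pb = (1376 − 878)/6 = 83; invert supply for the seller price: ps = (878 − (-67))/7 = 135.
The subsidy must fill the gap: s = ps − pb = 135 − 83 = 52.

Required subsidy s = 52 per unit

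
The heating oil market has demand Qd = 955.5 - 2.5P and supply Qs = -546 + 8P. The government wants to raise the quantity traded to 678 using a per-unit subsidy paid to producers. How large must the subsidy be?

At Q = 678, invert demand for the buyer price: Pb = (955.5 − 678)/2.5 = 111; invert supply for the seller price: Ps = (678 − (-546))/8 = 153.
The subsidy must fill the gap: s = Ps − Pb = 153 − 111 = 42.

Required subsidy s = 42 per unit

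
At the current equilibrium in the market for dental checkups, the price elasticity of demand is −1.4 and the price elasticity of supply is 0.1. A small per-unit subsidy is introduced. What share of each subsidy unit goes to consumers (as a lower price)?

For a small subsidy around the equilibrium, the benefit split depends on the relative slopes, which at a point are proportional to the elasticities.
Buyer share = εs/(εs + |εd|) = 0.1/(0.1 + 1.4) = 1/15; seller share = |εd|/(εs + |εd|) = 14/15.

Consumer share = 1/15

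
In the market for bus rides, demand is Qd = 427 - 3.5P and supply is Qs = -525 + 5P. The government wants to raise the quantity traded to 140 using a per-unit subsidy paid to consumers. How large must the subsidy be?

Required subsidy s = 51 per unit

At Q = 140, invert demand for the buyer price: Pb = (427 − 140)/3.5 = 82; invert supply for the seller price: Ps = (140 − (-525))/5 = 133.
The subsidy must fill the gap: s = Ps − Pb = 133 − 82 = 51.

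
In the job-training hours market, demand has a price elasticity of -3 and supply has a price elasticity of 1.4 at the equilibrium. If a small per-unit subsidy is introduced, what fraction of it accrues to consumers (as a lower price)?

For a small subsidy around the equilibrium, the benefit split depends on the relative slopes, which at a point are proportional to the elasticities.
Buyer share = εs/(εs + |εd|) = 1.4/(1.4 + 3) = 7/22; seller share = |εd|/(εs + |εd|) = 15/22.

Consumer share = 7/22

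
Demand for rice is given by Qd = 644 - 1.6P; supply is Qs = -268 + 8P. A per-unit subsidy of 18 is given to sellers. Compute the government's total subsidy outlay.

Government cost = 9288

Pre-subsidy: 644 - 1.6P = -268 + 8P gives P* = 95, Q* = 492.
With the subsidy, sellers receive Ps = Pb + 18 for each unit, where Pb is the price buyers pay.
Supply in terms of Pb becomes Qs = -268 + 8(Pb + 18) = -124 + 8Pb. Setting this equal to demand: 644 - 1.6Pb = -124 + 8Pb, so Pb = 80.
Sellers receive Ps = 80 + 18 = 98; Q' = 644 − 1.6·80 = 516.
Government outlay = subsidy × quantity = 18 × 516 = 9288.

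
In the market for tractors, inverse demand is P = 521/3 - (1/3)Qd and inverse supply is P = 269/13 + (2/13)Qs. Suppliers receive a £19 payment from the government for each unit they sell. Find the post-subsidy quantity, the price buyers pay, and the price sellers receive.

Pre-subsidy: 521/3 - (1/3)Q = 269/13 + (2/13)Q gives Q* = 314 and P* = 69.
With the subsidy, sellers receive Ps = Pb + 19 for each unit, where Pb is the price buyers pay.
On the curves, Pb = 521/3 - (1/3)Q and Ps = 269/13 + (2/13)Q; the wedge Ps − Pb = 19 gives 269/13 + (2/13)Q − (521/3 - (1/3)Q) = 19, so Q' = 353.
Then Pb = 521/3 − (1/3)·353 = 56 and Ps = 269/13 + (2/13)·353 = 75.

Q' = 353; buyers pay £56; sellers receive £75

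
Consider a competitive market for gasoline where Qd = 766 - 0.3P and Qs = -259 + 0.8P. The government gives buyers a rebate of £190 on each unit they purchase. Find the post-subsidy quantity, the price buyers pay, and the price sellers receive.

Q' = 5807/11; buyers pay 8730/11; sellers receive 10820/11

Pre-subsidy: 766 - 0.3P = -259 + 0.8P gives P* = 10250/11, Q* = 5351/11.
With the rebate, buyers effectively pay Pb = Ps − 190, where Ps is the price sellers receive.
Demand in terms of Ps becomes Qd = 766 − 0.3(Ps − 190) = 823 - 0.3Ps. Setting this equal to supply: 823 - 0.3Ps = -259 + 0.8Ps, so Ps = 10820/11.
Buyers pay Pb = 10820/11 − 190 = 8730/11; Q' = -259 + 0.8·(10820/11) = 5807/11.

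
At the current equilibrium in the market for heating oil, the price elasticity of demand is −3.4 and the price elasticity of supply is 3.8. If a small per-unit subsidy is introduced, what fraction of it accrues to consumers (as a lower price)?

Consumer share = 19/36

For a small subsidy around the equilibrium, the benefit split depends on the relative slopes, which at a point are proportional to the elasticities.
Buyer share = εs/(εs + |εd|) = 3.8/(3.8 + 3.4) = 19/36; seller share = |εd|/(εs + |εd|) = 17/36.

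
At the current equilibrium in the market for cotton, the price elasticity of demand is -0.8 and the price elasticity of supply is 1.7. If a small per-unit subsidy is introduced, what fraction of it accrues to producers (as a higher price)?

Producer share = 0.32

For a small subsidy around the equilibrium, the benefit split depends on the relative slopes, which at a point are proportional to the elasticities.
Buyer share = εs/(εs + |εd|) = 1.7/(1.7 + 0.8) = 0.68; seller share = |εd|/(εs + |εd|) = 0.32.
So producers capture 0.32 of the subsidy.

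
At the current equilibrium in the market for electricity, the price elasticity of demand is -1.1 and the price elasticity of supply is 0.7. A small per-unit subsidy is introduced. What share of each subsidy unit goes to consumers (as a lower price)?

Consumer share = 7/18

For a small subsidy around the equilibrium, the benefit split depends on the relative slopes, which at a point are proportional to the elasticities.
Buyer share = εs/(εs + |εd|) = 0.7/(0.7 + 1.1) = 7/18; seller share = |εd|/(εs + |εd|) = 11/18.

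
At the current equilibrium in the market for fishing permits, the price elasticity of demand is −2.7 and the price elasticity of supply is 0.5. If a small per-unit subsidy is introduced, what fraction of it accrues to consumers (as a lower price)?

Consumer share = 0.15625

For a small subsidy around the equilibrium, the benefit split depends on the relative slopes, which at a point are proportional to the elasticities.
Buyer share = εs/(εs + |εd|) = 0.5/(0.5 + 2.7) = 0.15625; seller share = |εd|/(εs + |εd|) = 0.84375.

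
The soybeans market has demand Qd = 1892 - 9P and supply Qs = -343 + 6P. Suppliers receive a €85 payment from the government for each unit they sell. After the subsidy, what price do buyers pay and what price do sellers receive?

Pre-subsidy: 1892 - 9P = -343 + 6P gives P* = 149, Q* = 551.
With the subsidy, sellers receive Ps = Pb + 85 for each unit, where Pb is the price buyers pay.
Supply in terms of Pb becomes Qs = -343 + 6(Pb + 85) = 167 + 6Pb. Setting this equal to demand: 1892 - 9Pb = 167 + 6Pb, so Pb = 115.
Sellers receive Ps = 115 + 85 = 200; Q' = 1892 − 9·115 = 857.

Buyers pay €115; sellers receive €200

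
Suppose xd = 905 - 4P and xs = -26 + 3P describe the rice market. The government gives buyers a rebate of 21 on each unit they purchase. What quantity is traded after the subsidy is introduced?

Pre-subsidy: 905 - 4P = -26 + 3P gives P* = 133, x* = 373.
With the rebate, buyers effectively pay Pb = Ps − 21, where Ps is the price sellers receive.
Demand in terms of Ps becomes xd = 905 − 4(Ps − 21) = 989 - 4Ps. Setting this equal to supply: 989 - 4Ps = -26 + 3Ps, so Ps = 145.
Buyers pay Pb = 145 − 21 = 124; x' = -26 + 3·145 = 409.

x' = 409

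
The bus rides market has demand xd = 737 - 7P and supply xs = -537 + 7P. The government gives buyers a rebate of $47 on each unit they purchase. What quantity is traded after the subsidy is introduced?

x' = 264.5

Pre-subsidy: 737 - 7P = -537 + 7P gives P* = 91, x* = 100.
With the rebate, buyers effectively pay Pb = Ps − 47, where Ps is the price sellers receive.
Demand in terms of Ps becomes xd = 737 − 7(Ps − 47) = 1066 - 7Ps. Setting this equal to supply: 1066 - 7Ps = -537 + 7Ps, so Ps = 114.5.
Buyers pay Pb = 114.5 − 47 = 67.5; x' = -537 + 7·114.5 = 264.5.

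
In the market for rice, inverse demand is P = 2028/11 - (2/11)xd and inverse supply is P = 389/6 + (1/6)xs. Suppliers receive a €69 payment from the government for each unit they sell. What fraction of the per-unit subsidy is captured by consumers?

Consumer share = 12/23

Pre-subsidy: 2028/11 - (2/11)x = 389/6 + (1/6)x gives x* = 343 and P* = 122.
With the subsidy, sellers receive Ps = Pb + 69 for each unit, where Pb is the price buyers pay.
On the curves, Pb = 2028/11 - (2/11)x and Ps = 389/6 + (1/6)x; the wedge Ps − Pb = 69 gives 389/6 + (1/6)x − (2028/11 - (2/11)x) = 69, so x' = 541.
Then Pb = 2028/11 − (2/11)·541 = 86 and Ps = 389/6 + (1/6)·541 = 155.
Buyers' price falls by P* − Pb = 122 − 86 = 36; sellers' price rises by Ps − P* = 155 − 122 = 33.
So consumers capture 36/69 = 12/23 of each unit of subsidy.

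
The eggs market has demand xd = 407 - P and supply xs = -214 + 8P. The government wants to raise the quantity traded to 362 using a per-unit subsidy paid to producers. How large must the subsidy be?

Required subsidy s = 27 per unit

At x = 362, invert demand for the buyer price: Pb = (407 − 362)/1 = 45; invert supply for the seller price: Ps = (362 − (-214))/8 = 72.
The subsidy must fill the gap: s = Ps − Pb = 72 − 45 = 27.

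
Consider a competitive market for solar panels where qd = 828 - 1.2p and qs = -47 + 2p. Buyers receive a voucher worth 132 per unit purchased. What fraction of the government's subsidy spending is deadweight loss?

DWL / government spending = 132/1597

Pre-subsidy: 828 - 1.2p = -47 + 2p gives p* = 273.4375, q* = 499.875.
With the rebate, buyers effectively pay pb = ps − 132, where ps is the price sellers receive.
Demand in terms of ps becomes qd = 828 − 1.2(ps − 132) = 986.4 - 1.2ps. Setting this equal to supply: 986.4 - 1.2ps = -47 + 2ps, so ps = 322.9375.
Buyers pay pb = 322.9375 − 132 = 190.9375; q' = -47 + 2·322.9375 = 598.875.
ΔCS = ½(499.875 + 598.875)(273.4375 − 190.9375) = 45323.4375; ΔPS = ½(499.875 + 598.875)(322.9375 − 273.4375) = 27194.0625.
Government spending = 132 × 598.875 = 79051.5.
DWL = ½ × 132 × (598.875 − 499.875) = 6534; fraction = 6534 / 79051.5 = 132/1597.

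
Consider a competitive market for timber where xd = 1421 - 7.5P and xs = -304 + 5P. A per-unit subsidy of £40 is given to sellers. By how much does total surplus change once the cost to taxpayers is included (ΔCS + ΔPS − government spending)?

Net change in total surplus = -£2400

Pre-subsidy: 1421 - 7.5P = -304 + 5P gives P* = 138, x* = 386.
With the subsidy, sellers receive Ps = Pb + 40 for each unit, where Pb is the price buyers pay.
Supply in terms of Pb becomes xs = -304 + 5(Pb + 40) = -104 + 5Pb. Setting this equal to demand: 1421 - 7.5Pb = -104 + 5Pb, so Pb = 122.
Sellers receive Ps = 122 + 40 = 162; x' = 1421 − 7.5·122 = 506.
ΔCS = ½(386 + 506)(138 − 122) = 7136; ΔPS = ½(386 + 506)(162 − 138) = 10704.
Government spending = 40 × 506 = 20240.
Net change = 7136 + 10704 − 20240 = -2400. The loss equals the DWL triangle ½·40·120.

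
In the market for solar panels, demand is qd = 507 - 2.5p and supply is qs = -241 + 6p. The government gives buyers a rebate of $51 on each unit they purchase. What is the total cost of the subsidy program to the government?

Government cost = $19227

Pre-subsidy: 507 - 2.5p = -241 + 6p gives p* = 88, q* = 287.
With the rebate, buyers effectively pay pb = ps − 51, where ps is the price sellers receive.
Demand in terms of ps becomes qd = 507 − 2.5(ps − 51) = 634.5 - 2.5ps. Setting this equal to supply: 634.5 - 2.5ps = -241 + 6ps, so ps = 103.
Buyers pay pb = 103 − 51 = 52; q' = -241 + 6·103 = 377.
Government outlay = subsidy × quantity = 51 × 377 = 19227.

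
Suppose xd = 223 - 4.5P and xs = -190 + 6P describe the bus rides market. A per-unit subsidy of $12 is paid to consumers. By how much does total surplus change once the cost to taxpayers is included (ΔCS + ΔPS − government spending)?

Pre-subsidy: 223 - 4.5P = -190 + 6P gives P* = 118/3, x* = 46.
With the rebate, buyers effectively pay Pb = Ps − 12, where Ps is the price sellers receive.
Demand in terms of Ps becomes xd = 223 − 4.5(Ps − 12) = 277 - 4.5Ps. Setting this equal to supply: 277 - 4.5Ps = -190 + 6Ps, so Ps = 934/21.
Buyers pay Pb = 934/21 − 12 = 682/21; x' = -190 + 6·(934/21) = 538/7.
ΔCS = ½(46 + 538/7)(118/3 − 682/21) = 20640/49; ΔPS = ½(46 + 538/7)(934/21 − 118/3) = 15480/49.
Government spending = 12 × 538/7 = 6456/7.
Net change = 20640/49 + 15480/49 − 6456/7 = -1296/7. The loss equals the DWL triangle ½·12·216/7.

Net change in total surplus = -1296/7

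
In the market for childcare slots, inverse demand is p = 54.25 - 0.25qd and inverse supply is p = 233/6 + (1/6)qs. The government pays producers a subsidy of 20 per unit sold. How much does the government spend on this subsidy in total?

Government cost = 1700

Pre-subsidy: 54.25 - 0.25q = 233/6 + (1/6)q gives q* = 37 and p* = 45.
With the subsidy, sellers receive ps = pb + 20 for each unit, where pb is the price buyers pay.
On the curves, pb = 54.25 - 0.25q and ps = 233/6 + (1/6)q; the wedge ps − pb = 20 gives 233/6 + (1/6)q − (54.25 - 0.25q) = 20, so q' = 85.
Then pb = 54.25 − 0.25·85 = 33 and ps = 233/6 + (1/6)·85 = 53.
Government outlay = subsidy × quantity = 20 × 85 = 1700.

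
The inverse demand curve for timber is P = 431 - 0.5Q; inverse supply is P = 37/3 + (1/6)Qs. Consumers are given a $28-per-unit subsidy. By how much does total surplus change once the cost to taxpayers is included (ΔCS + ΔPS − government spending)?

Net change in total surplus = -$588

Pre-subsidy: 431 - 0.5Q = 37/3 + (1/6)Q gives Q* = 628 and P* = 117.
With the rebate, buyers effectively pay Pb = Ps − 28, where Ps is the price sellers receive.
On the curves, Pb = 431 - 0.5Q and Ps = 37/3 + (1/6)Q; the wedge Ps − Pb = 28 gives 37/3 + (1/6)Q − (431 - 0.5Q) = 28, so Q' = 670.
Then Pb = 431 − 0.5·670 = 96 and Ps = 37/3 + (1/6)·670 = 124.
ΔCS = ½(628 + 670)(117 − 96) = 13629; ΔPS = ½(628 + 670)(124 − 117) = 4543.
Government spending = 28 × 670 = 18760.
Net change = 13629 + 4543 − 18760 = -588. The loss equals the DWL triangle ½·28·42.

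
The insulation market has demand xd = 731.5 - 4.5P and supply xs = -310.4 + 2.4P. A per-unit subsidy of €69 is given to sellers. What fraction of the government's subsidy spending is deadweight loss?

Pre-subsidy: 731.5 - 4.5P = -310.4 + 2.4P gives P* = 151, x* = 52.
With the subsidy, sellers receive Ps = Pb + 69 for each unit, where Pb is the price buyers pay.
Supply in terms of Pb becomes xs = -310.4 + 2.4(Pb + 69) = -144.8 + 2.4Pb. Setting this equal to demand: 731.5 - 4.5Pb = -144.8 + 2.4Pb, so Pb = 127.
Sellers receive Ps = 127 + 69 = 196; x' = 731.5 − 4.5·127 = 160.
ΔCS = ½(52 + 160)(151 − 127) = 2544; ΔPS = ½(52 + 160)(196 − 151) = 4770.
Government spending = 69 × 160 = 11040.
DWL = ½ × 69 × (160 − 52) = 3726; fraction = 3726 / 11040 = 0.3375.

DWL / government spending = 0.3375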